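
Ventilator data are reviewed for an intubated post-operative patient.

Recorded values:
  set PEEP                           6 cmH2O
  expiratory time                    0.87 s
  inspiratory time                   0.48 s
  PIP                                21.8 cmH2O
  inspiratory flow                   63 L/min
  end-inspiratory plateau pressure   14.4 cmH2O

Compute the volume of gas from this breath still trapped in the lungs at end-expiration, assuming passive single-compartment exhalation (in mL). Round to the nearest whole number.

Flow: 63 L/min ÷ 60 = 1.05 L/s.
Vt = flow × Ti = 1.05 L/s × 0.48 s × 1000 mL/L = 504.0 mL.
R = (PIP − Pplat)/V̇ = (21.8 − 14.4) / 1.05 = 7.4/1.05 = 7.048 cmH2O·s/L.
C = Vt/(Pplat − PEEP) = 504.0 / (14.4 − 6) = 504.0/8.4 = 60.0 mL/cmH2O.
τ = R × C = 7.048 × 0.06 L/cmH2O = 0.4229 s.
Fraction remaining = e^(−Te/τ) = e^(−0.87/0.4229) = 0.1278.
Trapped volume = 504.0 × 0.1278 = 64.411 mL.

64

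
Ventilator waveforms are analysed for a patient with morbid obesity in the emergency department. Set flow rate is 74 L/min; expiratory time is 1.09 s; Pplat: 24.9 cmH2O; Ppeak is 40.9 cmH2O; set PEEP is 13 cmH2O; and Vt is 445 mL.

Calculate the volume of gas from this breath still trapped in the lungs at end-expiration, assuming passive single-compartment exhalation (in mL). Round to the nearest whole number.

47

Flow: 74 L/min ÷ 60 = 1.2333 L/s.
R = (PIP − Pplat)/V̇ = (40.9 − 24.9) / 1.2333 = 16.0/1.2333 = 12.973 cmH2O·s/L.
C = Vt/(Pplat − PEEP) = 445.0 / (24.9 − 13) = 445.0/11.9 = 37.395 mL/cmH2O.
τ = R × C = 12.973 × 0.0374 L/cmH2O = 0.4852 s.
Fraction remaining = e^(−Te/τ) = e^(−1.09/0.4852) = 0.1058.
Trapped volume = 445.0 × 0.1058 = 47.081 mL.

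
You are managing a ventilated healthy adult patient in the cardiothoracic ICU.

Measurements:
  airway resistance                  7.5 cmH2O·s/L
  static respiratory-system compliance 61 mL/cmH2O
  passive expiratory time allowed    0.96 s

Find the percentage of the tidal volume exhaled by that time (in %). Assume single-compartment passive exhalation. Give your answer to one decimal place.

τ = R × C = 7.5 × 61 mL/cmH2O = 7.5 × 0.061 L/cmH2O = 0.4575 s.
Passive exhalation: V(t)/V₀ = e^(−t/τ) = e^(−0.96/0.4575) = 0.1227.
Fraction exhaled = 1 − 0.1227 = 0.8773 → 87.73%.

87.7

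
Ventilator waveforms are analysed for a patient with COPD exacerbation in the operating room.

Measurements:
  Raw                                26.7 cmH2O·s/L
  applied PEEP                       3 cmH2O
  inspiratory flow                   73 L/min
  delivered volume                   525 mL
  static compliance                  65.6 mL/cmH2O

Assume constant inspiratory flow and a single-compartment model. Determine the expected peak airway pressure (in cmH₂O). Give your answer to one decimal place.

Flow: 73 L/min ÷ 60 = 1.2167 L/s.
Equation of motion (constant flow): PIP = Vt/C + R·V̇ + PEEP.
PIP = 525/65.6 + 26.7×1.2167 + 3 = 8.003 + 32.486 + 3 = 43.489 cmH2O.

43.5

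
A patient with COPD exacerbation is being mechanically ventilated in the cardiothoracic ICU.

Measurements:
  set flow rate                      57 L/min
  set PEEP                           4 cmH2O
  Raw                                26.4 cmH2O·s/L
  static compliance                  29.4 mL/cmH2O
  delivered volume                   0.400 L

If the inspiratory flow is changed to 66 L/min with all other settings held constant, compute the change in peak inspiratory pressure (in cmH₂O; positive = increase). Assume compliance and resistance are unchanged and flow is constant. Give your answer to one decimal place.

Flow: 57 L/min ÷ 60 = 0.95 L/s.
New flow: 66 L/min ÷ 60 = 1.1 L/s.
PIP = Vt/C + R·V̇ + PEEP (constant-flow equation of motion).
Only the resistive term changes: ΔPIP = R × ΔV̇ = 26.4 × (1.1 − 0.95) = 26.4 × 0.15 = 3.96 cmH2O.

4.0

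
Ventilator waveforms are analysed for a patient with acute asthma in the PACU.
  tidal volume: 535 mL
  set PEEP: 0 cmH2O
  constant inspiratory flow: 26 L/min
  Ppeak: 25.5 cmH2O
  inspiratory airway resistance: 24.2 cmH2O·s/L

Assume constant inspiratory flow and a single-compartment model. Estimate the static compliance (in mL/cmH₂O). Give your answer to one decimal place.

35.6

Flow: 26 L/min ÷ 60 = 0.4333 L/s.
Equation of motion (constant flow): PIP = Vt/C + R·V̇ + PEEP.
Vt/C = PIP − R·V̇ − PEEP = 25.5 − 24.2×0.4333 − 0 = 25.5 − 10.486 − 0 = 15.014 cmH2O.
C = Vt / 15.014 = 535 / 15.014 = 35.633 mL/cmH2O.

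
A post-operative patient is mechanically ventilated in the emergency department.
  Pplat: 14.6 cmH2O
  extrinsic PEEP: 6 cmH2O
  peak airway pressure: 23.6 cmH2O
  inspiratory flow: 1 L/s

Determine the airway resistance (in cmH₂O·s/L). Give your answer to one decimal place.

Raw = (PIP − Pplat) / flow = (23.6 − 14.6) / 1 = 9.0 / 1 = 9.0 cmH2O·s/L.

9.0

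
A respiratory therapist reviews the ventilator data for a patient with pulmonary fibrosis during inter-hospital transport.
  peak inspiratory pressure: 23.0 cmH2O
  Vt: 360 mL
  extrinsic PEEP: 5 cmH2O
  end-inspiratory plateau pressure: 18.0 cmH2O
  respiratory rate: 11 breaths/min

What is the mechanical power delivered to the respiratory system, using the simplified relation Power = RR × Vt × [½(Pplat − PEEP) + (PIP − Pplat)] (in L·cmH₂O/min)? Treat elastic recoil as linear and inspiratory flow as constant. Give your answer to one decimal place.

45.5

Per-breath work = Vt × [½(Pplat−PEEP) + (PIP−Pplat)] = 0.360 × [0.5×13.0 + 5.0] = 0.360 × 11.5 = 4.14 L·cmH2O.
Power = 11 × 4.14 = 45.54 L·cmH2O/min.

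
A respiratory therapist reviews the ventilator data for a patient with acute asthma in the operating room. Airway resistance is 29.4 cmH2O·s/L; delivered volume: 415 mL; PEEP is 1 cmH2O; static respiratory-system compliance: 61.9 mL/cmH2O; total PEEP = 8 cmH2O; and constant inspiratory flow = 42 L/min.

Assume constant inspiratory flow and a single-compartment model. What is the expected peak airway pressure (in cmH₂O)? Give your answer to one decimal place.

35.3

Flow: 42 L/min ÷ 60 = 0.7 L/s.
Total PEEP = 8 cmH2O (set 1 + intrinsic 7); this is the baseline alveolar pressure.
Equation of motion (constant flow): PIP = Vt/C + R·V̇ + PEEP.
PIP = 415/61.9 + 29.4×0.7 + 8 = 6.704 + 20.58 + 8 = 35.284 cmH2O.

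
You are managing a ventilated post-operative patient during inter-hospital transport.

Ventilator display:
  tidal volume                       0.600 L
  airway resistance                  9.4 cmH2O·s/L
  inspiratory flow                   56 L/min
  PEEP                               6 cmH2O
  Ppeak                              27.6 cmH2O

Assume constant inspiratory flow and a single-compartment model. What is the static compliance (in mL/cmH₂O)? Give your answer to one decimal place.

Flow: 56 L/min ÷ 60 = 0.9333 L/s.
Equation of motion (constant flow): PIP = Vt/C + R·V̇ + PEEP.
Vt/C = PIP − R·V̇ − PEEP = 27.6 − 9.4×0.9333 − 6 = 27.6 − 8.773 − 6 = 12.827 cmH2O.
C = Vt / 12.827 = 600 / 12.827 = 46.776 mL/cmH2O.

46.8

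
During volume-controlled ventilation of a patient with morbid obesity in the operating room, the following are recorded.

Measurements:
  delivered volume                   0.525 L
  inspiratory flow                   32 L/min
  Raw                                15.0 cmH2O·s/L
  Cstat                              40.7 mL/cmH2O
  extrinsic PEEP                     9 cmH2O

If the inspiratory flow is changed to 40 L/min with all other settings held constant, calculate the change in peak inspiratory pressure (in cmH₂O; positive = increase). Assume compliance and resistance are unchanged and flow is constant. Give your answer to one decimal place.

Flow: 32 L/min ÷ 60 = 0.5333 L/s.
New flow: 40 L/min ÷ 60 = 0.6667 L/s.
PIP = Vt/C + R·V̇ + PEEP (constant-flow equation of motion).
Only the resistive term changes: ΔPIP = R × ΔV̇ = 15.0 × (0.6667 − 0.5333) = 15.0 × 0.1334 = 2.001 cmH2O.

2.0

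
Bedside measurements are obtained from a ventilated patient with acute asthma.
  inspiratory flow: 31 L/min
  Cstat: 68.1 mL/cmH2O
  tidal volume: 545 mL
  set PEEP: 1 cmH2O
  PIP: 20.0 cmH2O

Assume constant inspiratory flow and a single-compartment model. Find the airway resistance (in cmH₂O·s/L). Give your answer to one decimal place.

Flow: 31 L/min ÷ 60 = 0.5167 L/s.
Equation of motion (constant flow): PIP = Vt/C + R·V̇ + PEEP.
R·V̇ = PIP − Vt/C − PEEP = 20.0 − 545/68.1 − 1 = 20.0 − 8.003 − 1 = 10.997 cmH2O.
R = 10.997 / 0.5167 = 21.283 cmH2O·s/L.

21.3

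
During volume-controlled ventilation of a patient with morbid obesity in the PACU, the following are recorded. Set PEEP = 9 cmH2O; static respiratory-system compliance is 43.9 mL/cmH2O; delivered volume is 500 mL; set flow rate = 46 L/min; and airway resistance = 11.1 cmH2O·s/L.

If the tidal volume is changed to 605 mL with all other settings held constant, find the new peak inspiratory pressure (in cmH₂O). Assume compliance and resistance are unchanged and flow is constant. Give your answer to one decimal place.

31.3

Flow: 46 L/min ÷ 60 = 0.7667 L/s.
PIP = Vt/C + R·V̇ + PEEP (constant-flow equation of motion).
Only the elastic term changes: ΔPIP = ΔVt / C = (605 − 500) / 43.9 = 2.392 cmH2O.
Original PIP = 500/43.9 + 11.1×0.7667 + 9 = 28.9 cmH2O; new PIP = 28.9 + (2.392) = 31.292 cmH2O.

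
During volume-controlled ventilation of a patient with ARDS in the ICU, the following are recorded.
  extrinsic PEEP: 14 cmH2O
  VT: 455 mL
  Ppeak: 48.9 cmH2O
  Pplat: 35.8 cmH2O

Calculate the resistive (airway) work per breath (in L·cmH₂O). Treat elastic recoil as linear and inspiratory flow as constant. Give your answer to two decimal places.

With constant inspiratory flow the resistive pressure is constant at PIP − Pplat = 48.9 − 35.8 = 13.1 cmH2O, so resistive work = 13.1 × 0.455 = 5.961 L·cmH2O.

5.96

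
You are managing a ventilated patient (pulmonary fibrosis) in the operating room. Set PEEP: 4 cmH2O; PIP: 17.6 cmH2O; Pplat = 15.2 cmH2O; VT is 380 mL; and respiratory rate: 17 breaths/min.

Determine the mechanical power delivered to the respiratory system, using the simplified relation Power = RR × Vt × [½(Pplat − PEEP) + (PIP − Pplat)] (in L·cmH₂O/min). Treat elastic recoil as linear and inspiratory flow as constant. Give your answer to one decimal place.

51.7

Per-breath work = Vt × [½(Pplat−PEEP) + (PIP−Pplat)] = 0.380 × [0.5×11.2 + 2.4] = 0.380 × 8.0 = 3.04 L·cmH2O.
Power = 17 × 3.04 = 51.68 L·cmH2O/min.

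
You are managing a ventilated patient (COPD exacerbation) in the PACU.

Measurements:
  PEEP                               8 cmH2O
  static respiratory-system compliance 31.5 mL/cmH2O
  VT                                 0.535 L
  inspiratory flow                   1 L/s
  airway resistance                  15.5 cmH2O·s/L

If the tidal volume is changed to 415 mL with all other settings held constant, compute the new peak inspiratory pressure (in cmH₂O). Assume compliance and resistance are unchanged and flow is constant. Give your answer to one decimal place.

36.7

PIP = Vt/C + R·V̇ + PEEP (constant-flow equation of motion).
Only the elastic term changes: ΔPIP = ΔVt / C = (415 − 535) / 31.5 = -3.81 cmH2O.
Original PIP = 535/31.5 + 15.5×1 + 8 = 40.484 cmH2O; new PIP = 40.484 + (-3.81) = 36.674 cmH2O.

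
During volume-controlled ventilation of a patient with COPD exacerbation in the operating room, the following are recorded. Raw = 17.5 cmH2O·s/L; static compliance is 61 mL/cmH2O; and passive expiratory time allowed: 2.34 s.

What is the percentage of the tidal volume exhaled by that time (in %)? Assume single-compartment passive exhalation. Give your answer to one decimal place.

88.8

τ = R × C = 17.5 × 61 mL/cmH2O = 17.5 × 0.061 L/cmH2O = 1.068 s.
Passive exhalation: V(t)/V₀ = e^(−t/τ) = e^(−2.34/1.068) = 0.1118.
Fraction exhaled = 1 − 0.1118 = 0.8882 → 88.82%.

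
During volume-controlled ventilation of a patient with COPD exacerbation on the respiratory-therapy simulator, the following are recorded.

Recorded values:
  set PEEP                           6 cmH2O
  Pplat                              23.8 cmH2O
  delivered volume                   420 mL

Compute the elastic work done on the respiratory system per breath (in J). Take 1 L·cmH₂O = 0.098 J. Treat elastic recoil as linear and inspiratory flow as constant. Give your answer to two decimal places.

0.37

Elastic work ≈ ½ × (Pplat − PEEP) × Vt = 0.5 × (23.8 − 6) × 0.420 L = 0.5 × 17.8 × 0.420 = 3.738 L·cmH2O.
× 0.098 J/(L·cmH2O) → 0.3663 J.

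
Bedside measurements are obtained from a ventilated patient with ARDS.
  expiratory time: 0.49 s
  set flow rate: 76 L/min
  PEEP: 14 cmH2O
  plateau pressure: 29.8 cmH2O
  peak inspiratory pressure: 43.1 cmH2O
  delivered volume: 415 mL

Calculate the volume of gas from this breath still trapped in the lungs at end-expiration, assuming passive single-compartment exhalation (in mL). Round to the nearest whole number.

Flow: 76 L/min ÷ 60 = 1.2667 L/s.
R = (PIP − Pplat)/V̇ = (43.1 − 29.8) / 1.2667 = 13.3/1.2667 = 10.5 cmH2O·s/L.
C = Vt/(Pplat − PEEP) = 415.0 / (29.8 − 14) = 415.0/15.8 = 26.266 mL/cmH2O.
τ = R × C = 10.5 × 0.02627 L/cmH2O = 0.2758 s.
Fraction remaining = e^(−Te/τ) = e^(−0.49/0.2758) = 0.1692.
Trapped volume = 415.0 × 0.1692 = 70.218 mL.

70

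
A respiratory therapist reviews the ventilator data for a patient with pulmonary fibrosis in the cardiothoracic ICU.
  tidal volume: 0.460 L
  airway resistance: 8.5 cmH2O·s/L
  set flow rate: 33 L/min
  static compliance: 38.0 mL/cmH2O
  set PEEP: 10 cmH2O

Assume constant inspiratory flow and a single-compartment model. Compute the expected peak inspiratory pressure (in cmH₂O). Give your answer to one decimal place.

Flow: 33 L/min ÷ 60 = 0.55 L/s.
Equation of motion (constant flow): PIP = Vt/C + R·V̇ + PEEP.
PIP = 460/38.0 + 8.5×0.55 + 10 = 12.105 + 4.675 + 10 = 26.78 cmH2O.

26.8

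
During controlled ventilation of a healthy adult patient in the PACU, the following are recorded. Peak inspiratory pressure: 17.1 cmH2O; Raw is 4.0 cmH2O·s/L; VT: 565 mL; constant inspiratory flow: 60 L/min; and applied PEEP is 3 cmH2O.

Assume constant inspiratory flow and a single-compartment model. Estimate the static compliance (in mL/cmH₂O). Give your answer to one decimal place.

55.9

Flow: 60 L/min ÷ 60 = 1 L/s.
Equation of motion (constant flow): PIP = Vt/C + R·V̇ + PEEP.
Vt/C = PIP − R·V̇ − PEEP = 17.1 − 4.0×1 − 3 = 17.1 − 4.0 − 3 = 10.1 cmH2O.
C = Vt / 10.1 = 565 / 10.1 = 55.941 mL/cmH2O.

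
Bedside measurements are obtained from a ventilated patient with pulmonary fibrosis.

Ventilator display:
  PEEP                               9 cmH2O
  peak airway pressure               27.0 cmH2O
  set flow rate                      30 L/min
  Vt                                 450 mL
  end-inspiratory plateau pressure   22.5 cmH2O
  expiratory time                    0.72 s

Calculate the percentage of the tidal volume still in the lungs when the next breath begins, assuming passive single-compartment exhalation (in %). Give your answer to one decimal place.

9.1

Flow: 30 L/min ÷ 60 = 0.5 L/s.
R = (PIP − Pplat)/V̇ = (27.0 − 22.5) / 0.5 = 4.5/0.5 = 9.0 cmH2O·s/L.
C = Vt/(Pplat − PEEP) = 450.0 / (22.5 − 9) = 450.0/13.5 = 33.333 mL/cmH2O.
τ = R × C = 9.0 × 0.03333 L/cmH2O = 0.3 s.
Fraction remaining at end-expiration = e^(−Te/τ) = e^(−0.72/0.3) = 0.09072 → 9.072%.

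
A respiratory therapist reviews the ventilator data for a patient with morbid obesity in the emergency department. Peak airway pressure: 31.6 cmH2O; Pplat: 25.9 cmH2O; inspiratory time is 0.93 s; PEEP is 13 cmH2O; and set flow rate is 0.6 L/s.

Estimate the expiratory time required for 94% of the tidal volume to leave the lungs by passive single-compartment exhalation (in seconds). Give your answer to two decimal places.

1.16

Vt = flow × Ti = 0.6 L/s × 0.93 s × 1000 mL/L = 558.0 mL.
R = (PIP − Pplat)/V̇ = (31.6 − 25.9) / 0.6 = 5.7/0.6 = 9.5 cmH2O·s/L.
C = Vt/(Pplat − PEEP) = 558.0 / (25.9 − 13) = 558.0/12.9 = 43.256 mL/cmH2O.
τ = R × C = 9.5 × 0.04326 L/cmH2O = 0.411 s.
t = −τ·ln(1 − 0.94) = −0.411·ln(0.06) = 1.156 s.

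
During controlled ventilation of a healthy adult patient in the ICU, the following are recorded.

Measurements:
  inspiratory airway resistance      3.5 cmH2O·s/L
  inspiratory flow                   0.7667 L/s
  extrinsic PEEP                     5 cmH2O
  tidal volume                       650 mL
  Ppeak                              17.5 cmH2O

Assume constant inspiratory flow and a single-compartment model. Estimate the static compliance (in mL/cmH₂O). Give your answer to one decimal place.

Equation of motion (constant flow): PIP = Vt/C + R·V̇ + PEEP.
Vt/C = PIP − R·V̇ − PEEP = 17.5 − 3.5×0.7667 − 5 = 17.5 − 2.683 − 5 = 9.817 cmH2O.
C = Vt / 9.817 = 650 / 9.817 = 66.212 mL/cmH2O.

66.2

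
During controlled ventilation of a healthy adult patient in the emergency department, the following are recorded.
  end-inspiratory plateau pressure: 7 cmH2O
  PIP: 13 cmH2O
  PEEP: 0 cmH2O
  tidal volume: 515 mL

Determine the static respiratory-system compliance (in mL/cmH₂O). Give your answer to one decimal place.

73.6

Cstat = Vt / (Pplat − PEEP) = 515 / (7 − 0) = 515 / 7.0 = 73.571 mL/cmH2O.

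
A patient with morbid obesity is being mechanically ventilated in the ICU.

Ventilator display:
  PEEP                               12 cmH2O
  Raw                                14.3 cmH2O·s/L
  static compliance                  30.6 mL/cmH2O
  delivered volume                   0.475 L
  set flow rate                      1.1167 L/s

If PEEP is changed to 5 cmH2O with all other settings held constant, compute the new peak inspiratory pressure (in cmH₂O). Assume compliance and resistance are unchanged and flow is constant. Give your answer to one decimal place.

36.5

PIP = Vt/C + R·V̇ + PEEP (constant-flow equation of motion).
Only the baseline term changes: ΔPIP = ΔPEEP = 5 − 12 = -7.0 cmH2O.
Original PIP = 475/30.6 + 14.3×1.1167 + 12 = 43.492 cmH2O; new PIP = 43.492 + (-7.0) = 36.492 cmH2O.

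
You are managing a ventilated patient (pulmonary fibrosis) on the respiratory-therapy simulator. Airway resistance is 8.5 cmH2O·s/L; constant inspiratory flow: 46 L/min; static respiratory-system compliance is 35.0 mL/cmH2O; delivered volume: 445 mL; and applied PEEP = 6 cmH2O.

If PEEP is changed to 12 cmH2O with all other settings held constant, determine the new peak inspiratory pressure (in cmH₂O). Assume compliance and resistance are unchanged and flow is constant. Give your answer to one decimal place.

Flow: 46 L/min ÷ 60 = 0.7667 L/s.
PIP = Vt/C + R·V̇ + PEEP (constant-flow equation of motion).
Only the baseline term changes: ΔPIP = ΔPEEP = 12 − 6 = 6.0 cmH2O.
Original PIP = 445/35.0 + 8.5×0.7667 + 6 = 25.231 cmH2O; new PIP = 25.231 + (6.0) = 31.231 cmH2O.

31.2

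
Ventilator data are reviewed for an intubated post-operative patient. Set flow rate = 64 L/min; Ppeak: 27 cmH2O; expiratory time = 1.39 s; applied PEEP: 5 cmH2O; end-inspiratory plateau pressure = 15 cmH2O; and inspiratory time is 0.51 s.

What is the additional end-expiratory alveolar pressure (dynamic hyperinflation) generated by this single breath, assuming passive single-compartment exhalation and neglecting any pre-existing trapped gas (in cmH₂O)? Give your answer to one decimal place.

Flow: 64 L/min ÷ 60 = 1.0667 L/s.
Vt = flow × Ti = 1.0667 L/s × 0.51 s × 1000 mL/L = 544.02 mL.
R = (PIP − Pplat)/V̇ = (27 − 15) / 1.0667 = 12.0/1.0667 = 11.25 cmH2O·s/L.
C = Vt/(Pplat − PEEP) = 544.02 / (15 − 5) = 544.02/10.0 = 54.402 mL/cmH2O.
τ = R × C = 11.25 × 0.0544 L/cmH2O = 0.612 s.
Fraction remaining = e^(−Te/τ) = e^(−1.39/0.612) = 0.1032; trapped volume = 544.02 × 0.1032 = 56.143 mL.
Additional alveolar pressure from trapping ≈ V_trapped / C = 56.143 / 54.402 = 1.032 cmH2O.

1.0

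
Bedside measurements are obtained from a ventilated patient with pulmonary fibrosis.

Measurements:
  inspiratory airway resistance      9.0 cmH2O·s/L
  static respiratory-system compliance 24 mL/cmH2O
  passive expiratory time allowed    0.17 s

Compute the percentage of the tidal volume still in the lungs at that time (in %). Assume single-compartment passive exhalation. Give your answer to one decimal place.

τ = R × C = 9.0 × 24 mL/cmH2O = 9.0 × 0.024 L/cmH2O = 0.216 s.
Passive exhalation: V(t)/V₀ = e^(−t/τ) = e^(−0.17/0.216) = 0.4552.
Fraction remaining = 0.4552 → 45.52%.

45.5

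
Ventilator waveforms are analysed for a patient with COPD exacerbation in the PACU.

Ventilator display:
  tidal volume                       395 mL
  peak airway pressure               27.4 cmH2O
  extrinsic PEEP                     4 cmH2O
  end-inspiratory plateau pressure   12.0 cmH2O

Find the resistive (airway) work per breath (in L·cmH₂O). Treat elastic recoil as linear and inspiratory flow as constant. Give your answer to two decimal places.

6.08

With constant inspiratory flow the resistive pressure is constant at PIP − Pplat = 27.4 − 12.0 = 15.4 cmH2O, so resistive work = 15.4 × 0.395 = 6.083 L·cmH2O.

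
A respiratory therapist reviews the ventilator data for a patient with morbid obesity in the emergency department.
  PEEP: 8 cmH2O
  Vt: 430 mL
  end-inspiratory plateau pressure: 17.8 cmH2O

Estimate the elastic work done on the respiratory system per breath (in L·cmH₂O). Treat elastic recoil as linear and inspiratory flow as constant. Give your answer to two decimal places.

Elastic work ≈ ½ × (Pplat − PEEP) × Vt = 0.5 × (17.8 − 8) × 0.430 L = 0.5 × 9.8 × 0.430 = 2.107 L·cmH2O.

2.11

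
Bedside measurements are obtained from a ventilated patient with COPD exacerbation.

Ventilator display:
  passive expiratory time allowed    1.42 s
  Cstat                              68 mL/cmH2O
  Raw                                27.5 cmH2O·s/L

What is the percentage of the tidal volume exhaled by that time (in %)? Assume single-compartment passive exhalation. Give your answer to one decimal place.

τ = R × C = 27.5 × 68 mL/cmH2O = 27.5 × 0.068 L/cmH2O = 1.87 s.
Passive exhalation: V(t)/V₀ = e^(−t/τ) = e^(−1.42/1.87) = 0.468.
Fraction exhaled = 1 − 0.468 = 0.532 → 53.2%.

53.2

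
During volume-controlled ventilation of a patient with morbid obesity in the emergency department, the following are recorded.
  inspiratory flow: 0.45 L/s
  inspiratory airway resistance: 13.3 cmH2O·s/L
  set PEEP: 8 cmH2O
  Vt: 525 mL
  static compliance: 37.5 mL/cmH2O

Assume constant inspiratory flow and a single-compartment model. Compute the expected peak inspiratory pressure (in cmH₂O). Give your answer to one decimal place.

28.0

Equation of motion (constant flow): PIP = Vt/C + R·V̇ + PEEP.
PIP = 525/37.5 + 13.3×0.45 + 8 = 14.0 + 5.985 + 8 = 27.985 cmH2O.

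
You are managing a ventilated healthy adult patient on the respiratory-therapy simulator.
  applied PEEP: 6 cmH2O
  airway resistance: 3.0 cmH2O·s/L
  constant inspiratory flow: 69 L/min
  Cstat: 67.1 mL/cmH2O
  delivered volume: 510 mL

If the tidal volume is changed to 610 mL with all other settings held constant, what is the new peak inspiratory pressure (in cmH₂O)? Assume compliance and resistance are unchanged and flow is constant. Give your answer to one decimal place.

Flow: 69 L/min ÷ 60 = 1.15 L/s.
PIP = Vt/C + R·V̇ + PEEP (constant-flow equation of motion).
Only the elastic term changes: ΔPIP = ΔVt / C = (610 − 510) / 67.1 = 1.49 cmH2O.
Original PIP = 510/67.1 + 3.0×1.15 + 6 = 17.051 cmH2O; new PIP = 17.051 + (1.49) = 18.541 cmH2O.

18.5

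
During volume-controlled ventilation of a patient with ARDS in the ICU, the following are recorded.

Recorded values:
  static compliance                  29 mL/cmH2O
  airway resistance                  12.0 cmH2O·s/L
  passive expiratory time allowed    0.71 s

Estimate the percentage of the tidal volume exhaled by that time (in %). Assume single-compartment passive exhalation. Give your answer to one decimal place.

87.0

τ = R × C = 12.0 × 29 mL/cmH2O = 12.0 × 0.029 L/cmH2O = 0.348 s.
Passive exhalation: V(t)/V₀ = e^(−t/τ) = e^(−0.71/0.348) = 0.13.
Fraction exhaled = 1 − 0.13 = 0.87 → 87.0%.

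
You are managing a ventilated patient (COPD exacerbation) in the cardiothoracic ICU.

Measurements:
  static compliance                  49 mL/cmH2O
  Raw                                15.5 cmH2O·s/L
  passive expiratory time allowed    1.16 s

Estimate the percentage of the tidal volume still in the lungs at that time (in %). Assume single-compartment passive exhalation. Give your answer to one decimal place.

21.7

τ = R × C = 15.5 × 49 mL/cmH2O = 15.5 × 0.049 L/cmH2O = 0.7595 s.
Passive exhalation: V(t)/V₀ = e^(−t/τ) = e^(−1.16/0.7595) = 0.2171.
Fraction remaining = 0.2171 → 21.71%.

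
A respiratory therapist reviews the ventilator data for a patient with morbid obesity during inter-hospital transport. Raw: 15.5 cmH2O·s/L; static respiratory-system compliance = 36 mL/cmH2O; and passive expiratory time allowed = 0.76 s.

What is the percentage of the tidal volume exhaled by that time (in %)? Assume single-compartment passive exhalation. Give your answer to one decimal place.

τ = R × C = 15.5 × 36 mL/cmH2O = 15.5 × 0.036 L/cmH2O = 0.558 s.
Passive exhalation: V(t)/V₀ = e^(−t/τ) = e^(−0.76/0.558) = 0.2561.
Fraction exhaled = 1 − 0.2561 = 0.7439 → 74.39%.

74.4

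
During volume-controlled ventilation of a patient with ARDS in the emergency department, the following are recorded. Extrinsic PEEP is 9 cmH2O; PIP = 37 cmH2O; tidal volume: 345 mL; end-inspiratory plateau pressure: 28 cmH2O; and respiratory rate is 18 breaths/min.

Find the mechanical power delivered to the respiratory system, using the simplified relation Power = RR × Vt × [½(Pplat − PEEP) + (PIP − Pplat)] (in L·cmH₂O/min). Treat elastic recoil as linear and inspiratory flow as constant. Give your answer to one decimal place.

114.9

Per-breath work = Vt × [½(Pplat−PEEP) + (PIP−Pplat)] = 0.345 × [0.5×19.0 + 9.0] = 0.345 × 18.5 = 6.383 L·cmH2O.
Power = 18 × 6.383 = 114.89 L·cmH2O/min.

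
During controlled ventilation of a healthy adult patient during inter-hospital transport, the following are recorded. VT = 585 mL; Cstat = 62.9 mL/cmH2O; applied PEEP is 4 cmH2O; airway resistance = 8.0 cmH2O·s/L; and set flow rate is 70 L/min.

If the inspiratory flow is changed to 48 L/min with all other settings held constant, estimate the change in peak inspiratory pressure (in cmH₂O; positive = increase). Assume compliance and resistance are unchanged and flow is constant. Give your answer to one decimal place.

Flow: 70 L/min ÷ 60 = 1.1667 L/s.
New flow: 48 L/min ÷ 60 = 0.8 L/s.
PIP = Vt/C + R·V̇ + PEEP (constant-flow equation of motion).
Only the resistive term changes: ΔPIP = R × ΔV̇ = 8.0 × (0.8 − 1.1667) = 8.0 × -0.3667 = -2.934 cmH2O.

-2.9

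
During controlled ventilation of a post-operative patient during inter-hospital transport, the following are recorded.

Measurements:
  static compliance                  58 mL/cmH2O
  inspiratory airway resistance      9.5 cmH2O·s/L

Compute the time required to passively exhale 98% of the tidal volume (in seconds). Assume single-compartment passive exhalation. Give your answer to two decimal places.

2.16

τ = R × C = 9.5 × 58 mL/cmH2O = 9.5 × 0.058 L/cmH2O = 0.551 s.
Exhaled fraction f = 1 − e^(−t/τ) → t = −τ·ln(1 − f) = −0.551·ln(0.02) = 2.156 s.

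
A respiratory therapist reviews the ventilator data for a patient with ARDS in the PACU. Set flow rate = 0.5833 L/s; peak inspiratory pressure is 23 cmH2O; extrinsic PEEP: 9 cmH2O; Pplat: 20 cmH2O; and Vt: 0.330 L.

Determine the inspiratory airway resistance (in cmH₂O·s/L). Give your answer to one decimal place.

Raw = (PIP − Pplat) / flow = (23 − 20) / 0.5833 = 3.0 / 0.5833 = 5.143 cmH2O·s/L.

5.1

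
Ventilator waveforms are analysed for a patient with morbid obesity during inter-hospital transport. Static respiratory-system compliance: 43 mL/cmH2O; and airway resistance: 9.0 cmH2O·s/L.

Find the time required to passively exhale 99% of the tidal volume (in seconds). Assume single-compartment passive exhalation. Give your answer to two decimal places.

τ = R × C = 9.0 × 43 mL/cmH2O = 9.0 × 0.043 L/cmH2O = 0.387 s.
Exhaled fraction f = 1 − e^(−t/τ) → t = −τ·ln(1 − f) = −0.387·ln(0.01) = 1.782 s.

1.78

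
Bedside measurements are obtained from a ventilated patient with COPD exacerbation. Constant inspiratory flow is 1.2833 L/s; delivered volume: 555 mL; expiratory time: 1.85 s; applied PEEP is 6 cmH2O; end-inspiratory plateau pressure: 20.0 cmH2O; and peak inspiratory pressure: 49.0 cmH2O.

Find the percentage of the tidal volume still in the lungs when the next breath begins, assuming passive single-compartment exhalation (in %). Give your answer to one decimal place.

12.7

R = (PIP − Pplat)/V̇ = (49.0 − 20.0) / 1.2833 = 29.0/1.2833 = 22.598 cmH2O·s/L.
C = Vt/(Pplat − PEEP) = 555.0 / (20.0 − 6) = 555.0/14.0 = 39.643 mL/cmH2O.
τ = R × C = 22.598 × 0.03964 L/cmH2O = 0.8958 s.
Fraction remaining at end-expiration = e^(−Te/τ) = e^(−1.85/0.8958) = 0.1268 → 12.68%.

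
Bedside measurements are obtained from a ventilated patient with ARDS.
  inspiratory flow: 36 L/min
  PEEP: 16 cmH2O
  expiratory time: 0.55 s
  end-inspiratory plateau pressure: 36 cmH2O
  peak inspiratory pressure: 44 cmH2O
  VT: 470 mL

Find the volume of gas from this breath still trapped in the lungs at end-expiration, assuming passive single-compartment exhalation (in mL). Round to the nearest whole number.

Flow: 36 L/min ÷ 60 = 0.6 L/s.
R = (PIP − Pplat)/V̇ = (44 − 36) / 0.6 = 8.0/0.6 = 13.333 cmH2O·s/L.
C = Vt/(Pplat − PEEP) = 470.0 / (36 − 16) = 470.0/20.0 = 23.5 mL/cmH2O.
τ = R × C = 13.333 × 0.0235 L/cmH2O = 0.3133 s.
Fraction remaining = e^(−Te/τ) = e^(−0.55/0.3133) = 0.1728.
Trapped volume = 470.0 × 0.1728 = 81.216 mL.

81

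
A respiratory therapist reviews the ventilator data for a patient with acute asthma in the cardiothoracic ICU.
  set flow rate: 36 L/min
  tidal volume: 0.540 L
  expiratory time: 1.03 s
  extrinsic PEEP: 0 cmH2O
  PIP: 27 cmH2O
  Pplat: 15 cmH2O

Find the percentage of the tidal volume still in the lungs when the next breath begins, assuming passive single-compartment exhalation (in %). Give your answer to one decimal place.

23.9

Flow: 36 L/min ÷ 60 = 0.6 L/s.
R = (PIP − Pplat)/V̇ = (27 − 15) / 0.6 = 12.0/0.6 = 20.0 cmH2O·s/L.
C = Vt/(Pplat − PEEP) = 540.0 / (15 − 0) = 540.0/15.0 = 36.0 mL/cmH2O.
τ = R × C = 20.0 × 0.036 L/cmH2O = 0.72 s.
Fraction remaining at end-expiration = e^(−Te/τ) = e^(−1.03/0.72) = 0.2392 → 23.92%.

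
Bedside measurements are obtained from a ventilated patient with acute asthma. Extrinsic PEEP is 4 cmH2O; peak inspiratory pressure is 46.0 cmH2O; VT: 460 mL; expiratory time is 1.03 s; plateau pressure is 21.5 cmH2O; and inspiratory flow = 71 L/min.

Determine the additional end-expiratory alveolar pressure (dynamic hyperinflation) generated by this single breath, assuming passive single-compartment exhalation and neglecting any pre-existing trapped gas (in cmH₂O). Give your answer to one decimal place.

2.6

Flow: 71 L/min ÷ 60 = 1.1833 L/s.
R = (PIP − Pplat)/V̇ = (46.0 − 21.5) / 1.1833 = 24.5/1.1833 = 20.705 cmH2O·s/L.
C = Vt/(Pplat − PEEP) = 460.0 / (21.5 − 4) = 460.0/17.5 = 26.286 mL/cmH2O.
τ = R × C = 20.705 × 0.02629 L/cmH2O = 0.5443 s.
Fraction remaining = e^(−Te/τ) = e^(−1.03/0.5443) = 0.1507; trapped volume = 460.0 × 0.1507 = 69.322 mL.
Additional alveolar pressure from trapping ≈ V_trapped / C = 69.322 / 26.286 = 2.637 cmH2O.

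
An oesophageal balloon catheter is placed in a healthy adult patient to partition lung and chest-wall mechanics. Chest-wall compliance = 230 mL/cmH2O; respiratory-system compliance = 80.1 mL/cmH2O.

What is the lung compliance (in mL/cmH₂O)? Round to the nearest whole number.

123

1/CL = 1/Crs − 1/Ccw.
1/CL = 1/80.1 − 1/230 = 0.008137.
CL = 122.9 mL/cmH2O.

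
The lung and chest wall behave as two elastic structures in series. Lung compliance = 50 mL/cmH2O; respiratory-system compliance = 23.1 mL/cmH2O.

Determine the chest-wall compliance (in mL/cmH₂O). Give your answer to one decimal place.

1/Ccw = 1/Crs − 1/CL.
1/Ccw = 1/23.1 − 1/50 = 0.02329.
Ccw = 42.937 mL/cmH2O.

42.9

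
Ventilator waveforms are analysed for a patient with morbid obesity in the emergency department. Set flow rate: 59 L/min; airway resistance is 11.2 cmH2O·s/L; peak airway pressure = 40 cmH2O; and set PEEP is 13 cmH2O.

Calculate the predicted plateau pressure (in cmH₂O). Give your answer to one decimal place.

Flow: 59 L/min ÷ 60 = 0.9833 L/s.
Pplat = PIP − Raw × flow = 40 − 11.2 × 0.9833 = 40 − 11.013 = 28.987 cmH2O.

29.0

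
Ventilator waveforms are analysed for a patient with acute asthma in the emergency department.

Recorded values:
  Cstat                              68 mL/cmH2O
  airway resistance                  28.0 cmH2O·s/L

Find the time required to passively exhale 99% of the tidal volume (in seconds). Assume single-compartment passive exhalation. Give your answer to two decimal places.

τ = R × C = 28.0 × 68 mL/cmH2O = 28.0 × 0.068 L/cmH2O = 1.904 s.
Exhaled fraction f = 1 − e^(−t/τ) → t = −τ·ln(1 − f) = −1.904·ln(0.01) = 8.768 s.

8.77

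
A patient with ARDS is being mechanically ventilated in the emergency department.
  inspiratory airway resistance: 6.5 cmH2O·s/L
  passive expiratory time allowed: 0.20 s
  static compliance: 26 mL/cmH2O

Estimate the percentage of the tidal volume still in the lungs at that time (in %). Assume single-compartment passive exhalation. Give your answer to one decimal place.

τ = R × C = 6.5 × 26 mL/cmH2O = 6.5 × 0.026 L/cmH2O = 0.169 s.
Passive exhalation: V(t)/V₀ = e^(−t/τ) = e^(−0.20/0.169) = 0.3062.
Fraction remaining = 0.3062 → 30.62%.

30.6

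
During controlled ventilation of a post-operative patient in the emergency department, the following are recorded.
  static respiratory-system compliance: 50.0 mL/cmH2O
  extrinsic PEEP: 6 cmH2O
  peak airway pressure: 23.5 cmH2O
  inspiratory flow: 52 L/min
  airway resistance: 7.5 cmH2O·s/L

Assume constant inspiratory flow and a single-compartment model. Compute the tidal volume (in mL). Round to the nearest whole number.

550

Flow: 52 L/min ÷ 60 = 0.8667 L/s.
Equation of motion (constant flow): PIP = Vt/C + R·V̇ + PEEP.
Vt/C = PIP − R·V̇ − PEEP = 23.5 − 6.5 − 6 = 11.0 cmH2O.
Vt = C × 11.0 = 50.0 × 11.0 = 550.0 mL.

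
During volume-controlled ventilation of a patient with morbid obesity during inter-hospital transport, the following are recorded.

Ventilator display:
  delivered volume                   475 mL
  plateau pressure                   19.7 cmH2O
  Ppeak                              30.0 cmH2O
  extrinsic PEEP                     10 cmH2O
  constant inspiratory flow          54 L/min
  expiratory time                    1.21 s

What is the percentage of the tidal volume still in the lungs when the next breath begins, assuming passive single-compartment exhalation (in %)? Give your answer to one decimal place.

11.5

Flow: 54 L/min ÷ 60 = 0.9 L/s.
R = (PIP − Pplat)/V̇ = (30.0 − 19.7) / 0.9 = 10.3/0.9 = 11.444 cmH2O·s/L.
C = Vt/(Pplat − PEEP) = 475.0 / (19.7 − 10) = 475.0/9.7 = 48.969 mL/cmH2O.
τ = R × C = 11.444 × 0.04897 L/cmH2O = 0.5604 s.
Fraction remaining at end-expiration = e^(−Te/τ) = e^(−1.21/0.5604) = 0.1154 → 11.54%.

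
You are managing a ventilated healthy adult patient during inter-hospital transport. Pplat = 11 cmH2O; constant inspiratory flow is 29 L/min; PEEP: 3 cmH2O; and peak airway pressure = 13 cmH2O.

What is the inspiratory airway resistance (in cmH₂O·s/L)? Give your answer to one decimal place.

Flow: 29 L/min ÷ 60 = 0.4833 L/s.
Raw = (PIP − Pplat) / flow = (13 − 11) / 0.4833 = 2.0 / 0.4833 = 4.138 cmH2O·s/L.

4.1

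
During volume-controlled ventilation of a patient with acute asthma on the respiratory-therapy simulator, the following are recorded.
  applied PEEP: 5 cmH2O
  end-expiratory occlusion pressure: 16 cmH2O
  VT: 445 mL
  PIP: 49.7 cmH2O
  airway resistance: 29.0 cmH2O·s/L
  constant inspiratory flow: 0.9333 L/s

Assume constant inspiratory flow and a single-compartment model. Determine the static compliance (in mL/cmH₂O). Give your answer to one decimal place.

Total PEEP = 16 cmH2O (set 5 + intrinsic 11); this is the baseline alveolar pressure.
Equation of motion (constant flow): PIP = Vt/C + R·V̇ + PEEP.
Vt/C = PIP − R·V̇ − PEEP = 49.7 − 29.0×0.9333 − 16 = 49.7 − 27.066 − 16 = 6.634 cmH2O.
C = Vt / 6.634 = 445 / 6.634 = 67.079 mL/cmH2O.

67.1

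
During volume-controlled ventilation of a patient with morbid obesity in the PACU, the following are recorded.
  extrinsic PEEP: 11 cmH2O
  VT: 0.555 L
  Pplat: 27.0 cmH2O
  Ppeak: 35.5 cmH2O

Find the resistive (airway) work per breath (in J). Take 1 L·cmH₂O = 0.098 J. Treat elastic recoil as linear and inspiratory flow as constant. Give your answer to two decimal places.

0.46

With constant inspiratory flow the resistive pressure is constant at PIP − Pplat = 35.5 − 27.0 = 8.5 cmH2O, so resistive work = 8.5 × 0.555 = 4.718 L·cmH2O.
× 0.098 J/(L·cmH2O) → 0.4624 J.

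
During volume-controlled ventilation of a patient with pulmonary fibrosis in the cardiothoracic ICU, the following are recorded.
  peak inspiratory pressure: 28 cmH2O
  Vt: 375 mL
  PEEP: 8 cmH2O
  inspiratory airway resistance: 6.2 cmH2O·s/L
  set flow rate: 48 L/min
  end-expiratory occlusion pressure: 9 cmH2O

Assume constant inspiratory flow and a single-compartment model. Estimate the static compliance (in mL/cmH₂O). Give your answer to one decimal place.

Flow: 48 L/min ÷ 60 = 0.8 L/s.
Total PEEP = 9 cmH2O (set 8 + intrinsic 1); this is the baseline alveolar pressure.
Equation of motion (constant flow): PIP = Vt/C + R·V̇ + PEEP.
Vt/C = PIP − R·V̇ − PEEP = 28 − 6.2×0.8 − 9 = 28 − 4.96 − 9 = 14.04 cmH2O.
C = Vt / 14.04 = 375 / 14.04 = 26.709 mL/cmH2O.

26.7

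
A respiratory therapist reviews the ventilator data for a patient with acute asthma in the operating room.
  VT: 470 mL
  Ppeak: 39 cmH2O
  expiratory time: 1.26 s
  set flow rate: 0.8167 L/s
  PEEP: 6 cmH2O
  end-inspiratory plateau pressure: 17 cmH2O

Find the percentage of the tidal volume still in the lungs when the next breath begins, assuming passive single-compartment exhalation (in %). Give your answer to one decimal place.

R = (PIP − Pplat)/V̇ = (39 − 17) / 0.8167 = 22.0/0.8167 = 26.938 cmH2O·s/L.
C = Vt/(Pplat − PEEP) = 470.0 / (17 − 6) = 470.0/11.0 = 42.727 mL/cmH2O.
τ = R × C = 26.938 × 0.04273 L/cmH2O = 1.151 s.
Fraction remaining at end-expiration = e^(−Te/τ) = e^(−1.26/1.151) = 0.3346 → 33.46%.

33.5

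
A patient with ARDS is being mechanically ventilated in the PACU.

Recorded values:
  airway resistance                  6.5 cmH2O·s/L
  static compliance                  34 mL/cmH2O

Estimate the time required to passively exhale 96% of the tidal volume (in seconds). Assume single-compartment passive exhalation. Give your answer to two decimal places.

0.71

τ = R × C = 6.5 × 34 mL/cmH2O = 6.5 × 0.034 L/cmH2O = 0.221 s.
Exhaled fraction f = 1 − e^(−t/τ) → t = −τ·ln(1 − f) = −0.221·ln(0.04) = 0.7114 s.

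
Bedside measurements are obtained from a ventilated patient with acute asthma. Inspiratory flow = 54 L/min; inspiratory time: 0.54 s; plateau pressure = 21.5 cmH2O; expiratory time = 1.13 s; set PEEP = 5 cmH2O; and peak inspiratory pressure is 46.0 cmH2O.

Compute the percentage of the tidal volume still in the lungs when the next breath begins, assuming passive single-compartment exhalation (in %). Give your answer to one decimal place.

24.4

Flow: 54 L/min ÷ 60 = 0.9 L/s.
Vt = flow × Ti = 0.9 L/s × 0.54 s × 1000 mL/L = 486.0 mL.
R = (PIP − Pplat)/V̇ = (46.0 − 21.5) / 0.9 = 24.5/0.9 = 27.222 cmH2O·s/L.
C = Vt/(Pplat − PEEP) = 486.0 / (21.5 − 5) = 486.0/16.5 = 29.455 mL/cmH2O.
τ = R × C = 27.222 × 0.02946 L/cmH2O = 0.802 s.
Fraction remaining at end-expiration = e^(−Te/τ) = e^(−1.13/0.802) = 0.2444 → 24.44%.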